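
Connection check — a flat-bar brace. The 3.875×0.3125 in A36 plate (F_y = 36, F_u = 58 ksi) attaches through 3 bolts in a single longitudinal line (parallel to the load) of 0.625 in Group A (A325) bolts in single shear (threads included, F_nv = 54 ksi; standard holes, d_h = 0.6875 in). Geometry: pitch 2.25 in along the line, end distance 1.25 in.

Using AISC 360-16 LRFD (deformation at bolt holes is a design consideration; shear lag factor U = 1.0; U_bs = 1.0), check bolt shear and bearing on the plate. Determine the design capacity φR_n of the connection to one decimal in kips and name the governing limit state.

Bolt shear: A_b = π(0.625)²/4 = 0.3068 in². φR_n = 0.75 × 54 × 0.3068 × 3 × 1 = 37.3 kips.
Bearing (0.3125 in plate, F_u = 58 ksi): end bolts L_c = 1.25 − 0.6875/2 = 0.90625, R_n = min(1.2×0.90625×0.3125×58, 2.4×0.625×0.3125×58) = 19.711 kips/bolt; interior L_c = 2.25 − 0.6875 = 1.5625, R_n = 27.188 kips/bolt. φR_n = 0.75 × (1×19.711 + 2×27.188) = 55.6 kips.
Governing: min(37.3, 55.6) = 37.3 kips → bolt shear.

37.3 kips (bolt shear governs)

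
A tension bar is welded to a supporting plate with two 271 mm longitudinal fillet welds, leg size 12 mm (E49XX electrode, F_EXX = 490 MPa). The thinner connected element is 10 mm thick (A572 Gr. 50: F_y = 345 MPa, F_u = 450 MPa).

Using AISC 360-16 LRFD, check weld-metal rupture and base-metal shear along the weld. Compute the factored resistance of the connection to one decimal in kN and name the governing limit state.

1013.9 kN (weld metal governs)

Weld metal: throat = 0.707×12 = 8.484 mm, L = 2×271 = 542 mm. φR_n = 0.75 × 0.6 × 490 × 8.484 × 542 = 1013.9 kN.
Base metal shear (10 mm plate): yield φR_n = 1.0×0.6×345×10×542 = 1121.9 kN; rupture φR_n = 0.75×0.6×450×10×542 = 1097.6 kN; take 1097.6 kN (rupture).
Governing: min(1013.9, 1097.6) = 1013.9 kN → weld metal.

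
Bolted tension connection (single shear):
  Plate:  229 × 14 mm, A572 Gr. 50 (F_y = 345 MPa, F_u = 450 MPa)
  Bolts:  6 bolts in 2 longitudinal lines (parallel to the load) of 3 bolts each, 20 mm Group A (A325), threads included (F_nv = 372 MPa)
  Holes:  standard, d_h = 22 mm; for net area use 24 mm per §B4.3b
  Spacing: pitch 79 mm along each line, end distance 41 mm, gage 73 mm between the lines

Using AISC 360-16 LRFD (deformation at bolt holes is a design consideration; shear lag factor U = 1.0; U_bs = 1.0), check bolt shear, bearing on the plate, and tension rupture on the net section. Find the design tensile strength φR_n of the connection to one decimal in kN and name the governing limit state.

Bolt shear: A_b = π(20)²/4 = 314.16 mm². φR_n = 0.75 × 372 × 314.16 × 6 × 1 = 525.9 kN.
Bearing (14 mm plate, F_u = 450 MPa): end bolts L_c = 41 − 22/2 = 30, R_n = min(1.2×30×14×450, 2.4×20×14×450) = 226.8 kN/bolt; interior L_c = 79 − 22 = 57, R_n = 302.4 kN/bolt. φR_n = 0.75 × (2×226.8 + 4×302.4) = 1247.4 kN.
Tension rupture (net): A_n = (229 − 2×24)×14 = 2534 mm² (U = 1.0, A_e = A_n). φR_n = 0.75 × 450 × 2534 = 855.2 kN.
Governing: min(525.9, 1247.4, 855.2) = 525.9 kN → bolt shear.

525.9 kN (bolt shear governs)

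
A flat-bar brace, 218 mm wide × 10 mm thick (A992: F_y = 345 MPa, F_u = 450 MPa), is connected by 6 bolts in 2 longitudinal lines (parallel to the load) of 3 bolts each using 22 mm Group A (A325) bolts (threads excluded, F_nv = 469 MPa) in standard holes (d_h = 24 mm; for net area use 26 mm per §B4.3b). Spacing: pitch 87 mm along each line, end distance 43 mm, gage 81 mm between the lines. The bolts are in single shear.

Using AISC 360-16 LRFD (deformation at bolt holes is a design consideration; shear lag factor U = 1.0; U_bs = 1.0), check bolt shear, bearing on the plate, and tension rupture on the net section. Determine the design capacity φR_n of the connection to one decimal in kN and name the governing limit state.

Bolt shear: A_b = π(22)²/4 = 380.13 mm². φR_n = 0.75 × 469 × 380.13 × 6 × 1 = 802.3 kN.
Bearing (10 mm plate, F_u = 450 MPa): end bolts L_c = 43 − 24/2 = 31, R_n = min(1.2×31×10×450, 2.4×22×10×450) = 167.4 kN/bolt; interior L_c = 87 − 24 = 63, R_n = 237.6 kN/bolt. φR_n = 0.75 × (2×167.4 + 4×237.6) = 963.9 kN.
Tension rupture (net): A_n = (218 − 2×26)×10 = 1660 mm² (U = 1.0, A_e = A_n). φR_n = 0.75 × 450 × 1660 = 560.3 kN.
Governing: min(802.3, 963.9, 560.3) = 560.3 kN → net-section rupture.

560.3 kN (net-section rupture governs)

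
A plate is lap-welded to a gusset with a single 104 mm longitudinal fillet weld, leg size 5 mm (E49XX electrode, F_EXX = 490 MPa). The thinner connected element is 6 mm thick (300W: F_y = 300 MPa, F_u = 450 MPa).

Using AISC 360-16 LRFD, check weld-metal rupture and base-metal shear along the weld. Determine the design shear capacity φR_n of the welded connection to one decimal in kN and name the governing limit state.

Weld metal: throat = 0.707×5 = 3.535 mm, L = 104 mm. φR_n = 0.75 × 0.6 × 490 × 3.535 × 104 = 81.1 kN.
Base metal shear (6 mm plate): yield φR_n = 1.0×0.6×300×6×104 = 112.3 kN; rupture φR_n = 0.75×0.6×450×6×104 = 126.4 kN; take 112.3 kN (yield).
Governing: min(81.1, 112.3) = 81.1 kN → weld metal.

81.1 kN (weld metal governs)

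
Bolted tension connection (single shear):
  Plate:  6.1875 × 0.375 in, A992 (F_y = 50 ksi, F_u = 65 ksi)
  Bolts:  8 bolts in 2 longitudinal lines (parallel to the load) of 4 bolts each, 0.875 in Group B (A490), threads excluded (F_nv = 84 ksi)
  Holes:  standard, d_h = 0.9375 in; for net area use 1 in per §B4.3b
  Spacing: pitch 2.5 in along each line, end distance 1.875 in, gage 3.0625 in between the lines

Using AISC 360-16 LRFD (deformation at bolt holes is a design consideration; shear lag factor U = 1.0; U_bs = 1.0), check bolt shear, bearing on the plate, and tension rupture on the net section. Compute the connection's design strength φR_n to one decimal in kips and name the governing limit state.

Bolt shear: A_b = π(0.875)²/4 = 0.60132 in². φR_n = 0.75 × 84 × 0.60132 × 8 × 1 = 303.1 kips.
Bearing (0.375 in plate, F_u = 65 ksi): end bolts L_c = 1.875 − 0.9375/2 = 1.40625, R_n = min(1.2×1.40625×0.375×65, 2.4×0.875×0.375×65) = 41.133 kips/bolt; interior L_c = 2.5 − 0.9375 = 1.5625, R_n = 45.703 kips/bolt. φR_n = 0.75 × (2×41.133 + 6×45.703) = 267.4 kips.
Tension rupture (net): A_n = (6.1875 − 2×1)×0.375 = 1.5703 in² (U = 1.0, A_e = A_n). φR_n = 0.75 × 65 × 1.5703 = 76.6 kips.
Governing: min(303.1, 267.4, 76.6) = 76.6 kips → net-section rupture.

76.6 kips (net-section rupture governs)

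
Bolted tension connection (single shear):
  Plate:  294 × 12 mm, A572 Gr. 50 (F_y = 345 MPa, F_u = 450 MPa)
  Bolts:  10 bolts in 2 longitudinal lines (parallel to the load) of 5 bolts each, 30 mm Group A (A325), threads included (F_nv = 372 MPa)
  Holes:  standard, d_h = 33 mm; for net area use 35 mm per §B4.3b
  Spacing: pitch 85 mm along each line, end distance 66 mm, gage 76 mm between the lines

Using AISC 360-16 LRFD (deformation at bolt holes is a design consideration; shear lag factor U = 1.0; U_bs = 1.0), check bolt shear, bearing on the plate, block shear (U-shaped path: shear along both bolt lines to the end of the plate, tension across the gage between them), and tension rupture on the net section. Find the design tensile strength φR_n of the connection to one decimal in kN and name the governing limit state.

907.2 kN (net-section rupture governs)

Bolt shear: A_b = π(30)²/4 = 706.86 mm². φR_n = 0.75 × 372 × 706.86 × 10 × 1 = 1972.1 kN.
Bearing (12 mm plate, F_u = 450 MPa): end bolts L_c = 66 − 33/2 = 49.5, R_n = min(1.2×49.5×12×450, 2.4×30×12×450) = 320.76 kN/bolt; interior L_c = 85 − 33 = 52, R_n = 336.96 kN/bolt. φR_n = 0.75 × (2×320.76 + 8×336.96) = 2502.9 kN.
Block shear: shear path 2×[66+4×85] = 2×406 mm, A_gv = 9744, A_nv = 2×(406 − 4.5×35)×12 = 5964 mm²; tension across gage: (76 − 1×35)×12 = 492 mm². R_n = min(0.6×450×5964, 0.6×345×9744) + 1.0×450×492 = min(1610.3, 2017) + 221.4 = 1831.7 kN. φR_n = 0.75 × 1831.7 = 1373.8 kN.
Tension rupture (net): A_n = (294 − 2×35)×12 = 2688 mm² (U = 1.0, A_e = A_n). φR_n = 0.75 × 450 × 2688 = 907.2 kN.
Governing: min(1972.1, 2502.9, 1373.8, 907.2) = 907.2 kN → net-section rupture.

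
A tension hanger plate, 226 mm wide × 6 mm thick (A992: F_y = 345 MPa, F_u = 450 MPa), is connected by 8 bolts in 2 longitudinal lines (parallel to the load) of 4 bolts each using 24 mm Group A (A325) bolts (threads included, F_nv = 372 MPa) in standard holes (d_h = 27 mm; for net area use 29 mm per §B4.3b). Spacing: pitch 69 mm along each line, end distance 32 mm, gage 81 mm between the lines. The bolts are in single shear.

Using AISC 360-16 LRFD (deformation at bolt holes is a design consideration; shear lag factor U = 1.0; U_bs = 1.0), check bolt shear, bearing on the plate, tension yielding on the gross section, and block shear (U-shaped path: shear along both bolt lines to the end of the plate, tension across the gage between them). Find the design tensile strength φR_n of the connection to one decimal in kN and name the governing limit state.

421.0 kN (gross-section yield governs)

Bolt shear: A_b = π(24)²/4 = 452.39 mm². φR_n = 0.75 × 372 × 452.39 × 8 × 1 = 1009.7 kN.
Bearing (6 mm plate, F_u = 450 MPa): end bolts L_c = 32 − 27/2 = 18.5, R_n = min(1.2×18.5×6×450, 2.4×24×6×450) = 59.94 kN/bolt; interior L_c = 69 − 27 = 42, R_n = 136.08 kN/bolt. φR_n = 0.75 × (2×59.94 + 6×136.08) = 702.3 kN.
Tension yield (gross): A_g = 226×6 = 1356 mm². φR_n = 0.90 × 345 × 1356 = 421.0 kN.
Block shear: shear path 2×[32+3×69] = 2×239 mm, A_gv = 2868, A_nv = 2×(239 − 3.5×29)×6 = 1650 mm²; tension across gage: (81 − 1×29)×6 = 312 mm². R_n = min(0.6×450×1650, 0.6×345×2868) + 1.0×450×312 = min(445.5, 593.68) + 140.4 = 585.9 kN. φR_n = 0.75 × 585.9 = 439.4 kN.
Governing: min(1009.7, 702.3, 421.0, 439.4) = 421.0 kN → gross-section yield.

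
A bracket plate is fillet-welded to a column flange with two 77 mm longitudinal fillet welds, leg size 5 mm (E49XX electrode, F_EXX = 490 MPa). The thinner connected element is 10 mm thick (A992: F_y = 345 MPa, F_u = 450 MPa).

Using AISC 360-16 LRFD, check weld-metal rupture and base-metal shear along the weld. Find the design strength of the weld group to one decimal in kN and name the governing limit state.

120.0 kN (weld metal governs)

Weld metal: throat = 0.707×5 = 3.535 mm, L = 2×77 = 154 mm. φR_n = 0.75 × 0.6 × 490 × 3.535 × 154 = 120.0 kN.
Base metal shear (10 mm plate): yield φR_n = 1.0×0.6×345×10×154 = 318.8 kN; rupture φR_n = 0.75×0.6×450×10×154 = 311.9 kN; take 311.9 kN (rupture).
Governing: min(120.0, 311.9) = 120.0 kN → weld metal.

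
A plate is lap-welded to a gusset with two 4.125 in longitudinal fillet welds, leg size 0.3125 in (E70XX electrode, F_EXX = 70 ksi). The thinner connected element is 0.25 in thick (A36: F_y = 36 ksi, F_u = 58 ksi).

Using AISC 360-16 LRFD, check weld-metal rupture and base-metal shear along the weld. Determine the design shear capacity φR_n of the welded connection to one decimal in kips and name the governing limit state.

Weld metal: throat = 0.707×0.3125 = 0.22094 in, L = 2×4.125 = 8.25 in. φR_n = 0.75 × 0.6 × 70 × 0.22094 × 8.25 = 57.4 kips.
Base metal shear (0.25 in plate): yield φR_n = 1.0×0.6×36×0.25×8.25 = 44.6 kips; rupture φR_n = 0.75×0.6×58×0.25×8.25 = 53.8 kips; take 44.6 kips (yield).
Governing: min(57.4, 44.6) = 44.6 kips → base-metal shear.

44.6 kips (base-metal shear governs)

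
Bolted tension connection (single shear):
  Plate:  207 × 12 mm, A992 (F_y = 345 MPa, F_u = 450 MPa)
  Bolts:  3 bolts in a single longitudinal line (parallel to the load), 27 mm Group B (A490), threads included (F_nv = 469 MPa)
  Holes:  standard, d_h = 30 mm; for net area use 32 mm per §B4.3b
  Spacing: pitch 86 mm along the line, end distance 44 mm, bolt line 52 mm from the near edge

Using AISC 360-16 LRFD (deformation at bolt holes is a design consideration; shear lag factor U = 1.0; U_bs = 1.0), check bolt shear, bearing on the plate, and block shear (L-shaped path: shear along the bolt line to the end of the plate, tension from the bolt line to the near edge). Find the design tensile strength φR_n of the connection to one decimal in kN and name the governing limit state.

476.3 kN (block shear governs)

Bolt shear: A_b = π(27)²/4 = 572.56 mm². φR_n = 0.75 × 469 × 572.56 × 3 × 1 = 604.2 kN.
Bearing (12 mm plate, F_u = 450 MPa): end bolts L_c = 44 − 30/2 = 29, R_n = min(1.2×29×12×450, 2.4×27×12×450) = 187.92 kN/bolt; interior L_c = 86 − 30 = 56, R_n = 349.92 kN/bolt. φR_n = 0.75 × (1×187.92 + 2×349.92) = 665.8 kN.
Block shear: shear path 1×[44+2×86] = 1×216 mm, A_gv = 2592, A_nv = 1×(216 − 2.5×32)×12 = 1632 mm²; tension to near edge: (52 − 0.5×32)×12 = 432 mm². R_n = min(0.6×450×1632, 0.6×345×2592) + 1.0×450×432 = min(440.64, 536.54) + 194.4 = 635.04 kN. φR_n = 0.75 × 635.04 = 476.3 kN.
Governing: min(604.2, 665.8, 476.3) = 476.3 kN → block shear.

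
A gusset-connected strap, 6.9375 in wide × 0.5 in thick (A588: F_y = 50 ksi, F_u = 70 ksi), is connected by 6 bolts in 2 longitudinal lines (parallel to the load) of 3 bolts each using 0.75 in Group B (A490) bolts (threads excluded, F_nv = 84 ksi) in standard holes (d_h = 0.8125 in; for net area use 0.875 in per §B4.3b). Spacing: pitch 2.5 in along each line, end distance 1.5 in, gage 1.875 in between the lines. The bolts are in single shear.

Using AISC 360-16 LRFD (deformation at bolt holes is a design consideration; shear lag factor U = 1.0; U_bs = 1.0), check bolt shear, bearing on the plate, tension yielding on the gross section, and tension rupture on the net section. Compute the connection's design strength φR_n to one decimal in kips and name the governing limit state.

136.2 kips (net-section rupture governs)

Bolt shear: A_b = π(0.75)²/4 = 0.44179 in². φR_n = 0.75 × 84 × 0.44179 × 6 × 1 = 167.0 kips.
Bearing (0.5 in plate, F_u = 70 ksi): end bolts L_c = 1.5 − 0.8125/2 = 1.09375, R_n = min(1.2×1.09375×0.5×70, 2.4×0.75×0.5×70) = 45.938 kips/bolt; interior L_c = 2.5 − 0.8125 = 1.6875, R_n = 63 kips/bolt. φR_n = 0.75 × (2×45.938 + 4×63) = 257.9 kips.
Tension yield (gross): A_g = 6.9375×0.5 = 3.4688 in². φR_n = 0.90 × 50 × 3.4688 = 156.1 kips.
Tension rupture (net): A_n = (6.9375 − 2×0.875)×0.5 = 2.5938 in² (U = 1.0, A_e = A_n). φR_n = 0.75 × 70 × 2.5938 = 136.2 kips.
Governing: min(167.0, 257.9, 156.1, 136.2) = 136.2 kips → net-section rupture.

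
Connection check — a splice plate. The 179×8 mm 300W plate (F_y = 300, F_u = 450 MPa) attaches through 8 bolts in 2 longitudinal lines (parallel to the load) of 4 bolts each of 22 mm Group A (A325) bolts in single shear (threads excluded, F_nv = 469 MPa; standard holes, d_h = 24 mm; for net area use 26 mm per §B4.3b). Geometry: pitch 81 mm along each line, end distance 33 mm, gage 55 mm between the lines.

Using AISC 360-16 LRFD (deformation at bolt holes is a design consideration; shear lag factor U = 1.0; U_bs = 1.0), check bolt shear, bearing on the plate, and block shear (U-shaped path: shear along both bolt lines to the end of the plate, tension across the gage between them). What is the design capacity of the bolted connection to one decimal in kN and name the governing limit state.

674.5 kN (block shear governs)

Bolt shear: A_b = π(22)²/4 = 380.13 mm². φR_n = 0.75 × 469 × 380.13 × 8 × 1 = 1069.7 kN.
Bearing (8 mm plate, F_u = 450 MPa): end bolts L_c = 33 − 24/2 = 21, R_n = min(1.2×21×8×450, 2.4×22×8×450) = 90.72 kN/bolt; interior L_c = 81 − 24 = 57, R_n = 190.08 kN/bolt. φR_n = 0.75 × (2×90.72 + 6×190.08) = 991.4 kN.
Block shear: shear path 2×[33+3×81] = 2×276 mm, A_gv = 4416, A_nv = 2×(276 − 3.5×26)×8 = 2960 mm²; tension across gage: (55 − 1×26)×8 = 232 mm². R_n = min(0.6×450×2960, 0.6×300×4416) + 1.0×450×232 = min(799.2, 794.88) + 104.4 = 899.28 kN. φR_n = 0.75 × 899.28 = 674.5 kN.
Governing: min(1069.7, 991.4, 674.5) = 674.5 kN → block shear.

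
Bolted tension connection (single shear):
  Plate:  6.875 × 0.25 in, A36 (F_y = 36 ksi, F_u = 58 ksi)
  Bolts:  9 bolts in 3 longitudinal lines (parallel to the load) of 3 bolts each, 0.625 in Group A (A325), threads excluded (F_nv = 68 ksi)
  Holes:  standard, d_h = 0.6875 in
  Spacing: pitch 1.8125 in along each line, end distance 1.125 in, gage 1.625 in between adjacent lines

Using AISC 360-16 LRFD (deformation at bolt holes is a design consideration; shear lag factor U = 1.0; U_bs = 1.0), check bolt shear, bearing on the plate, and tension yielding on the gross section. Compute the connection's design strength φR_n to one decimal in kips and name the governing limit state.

55.7 kips (gross-section yield governs)

Bolt shear: A_b = π(0.625)²/4 = 0.3068 in². φR_n = 0.75 × 68 × 0.3068 × 9 × 1 = 140.8 kips.
Bearing (0.25 in plate, F_u = 58 ksi): end bolts L_c = 1.125 − 0.6875/2 = 0.78125, R_n = min(1.2×0.78125×0.25×58, 2.4×0.625×0.25×58) = 13.594 kips/bolt; interior L_c = 1.8125 − 0.6875 = 1.125, R_n = 19.575 kips/bolt. φR_n = 0.75 × (3×13.594 + 6×19.575) = 118.7 kips.
Tension yield (gross): A_g = 6.875×0.25 = 1.7188 in². φR_n = 0.90 × 36 × 1.7188 = 55.7 kips.
Governing: min(140.8, 118.7, 55.7) = 55.7 kips → gross-section yield.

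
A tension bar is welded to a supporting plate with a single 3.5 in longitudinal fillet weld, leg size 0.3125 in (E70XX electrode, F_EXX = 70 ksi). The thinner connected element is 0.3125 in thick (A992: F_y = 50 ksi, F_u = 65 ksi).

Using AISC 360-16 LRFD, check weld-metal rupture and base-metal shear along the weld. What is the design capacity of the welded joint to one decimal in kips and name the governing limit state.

24.4 kips (weld metal governs)

Weld metal: throat = 0.707×0.3125 = 0.22094 in, L = 3.5 in. φR_n = 0.75 × 0.6 × 70 × 0.22094 × 3.5 = 24.4 kips.
Base metal shear (0.3125 in plate): yield φR_n = 1.0×0.6×50×0.3125×3.5 = 32.8 kips; rupture φR_n = 0.75×0.6×65×0.3125×3.5 = 32.0 kips; take 32.0 kips (rupture).
Governing: min(24.4, 32.0) = 24.4 kips → weld metal.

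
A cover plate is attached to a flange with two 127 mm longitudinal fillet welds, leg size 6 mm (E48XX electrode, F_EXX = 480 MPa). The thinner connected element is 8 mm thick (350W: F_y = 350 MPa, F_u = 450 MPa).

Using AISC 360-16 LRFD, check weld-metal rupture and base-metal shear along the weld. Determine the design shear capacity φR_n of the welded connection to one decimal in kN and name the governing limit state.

Weld metal: throat = 0.707×6 = 4.242 mm, L = 2×127 = 254 mm. φR_n = 0.75 × 0.6 × 480 × 4.242 × 254 = 232.7 kN.
Base metal shear (8 mm plate): yield φR_n = 1.0×0.6×350×8×254 = 426.7 kN; rupture φR_n = 0.75×0.6×450×8×254 = 411.5 kN; take 411.5 kN (rupture).
Governing: min(232.7, 411.5) = 232.7 kN → weld metal.

232.7 kN (weld metal governs)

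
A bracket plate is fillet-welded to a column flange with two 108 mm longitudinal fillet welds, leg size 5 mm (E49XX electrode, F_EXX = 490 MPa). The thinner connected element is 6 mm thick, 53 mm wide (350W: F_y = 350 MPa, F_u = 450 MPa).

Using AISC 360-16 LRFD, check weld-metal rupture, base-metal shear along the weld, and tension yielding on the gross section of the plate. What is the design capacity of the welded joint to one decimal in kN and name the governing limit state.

100.2 kN (gross-section yield governs)

Weld metal: throat = 0.707×5 = 3.535 mm, L = 2×108 = 216 mm. φR_n = 0.75 × 0.6 × 490 × 3.535 × 216 = 168.4 kN.
Base metal shear (6 mm plate): yield φR_n = 1.0×0.6×350×6×216 = 272.2 kN; rupture φR_n = 0.75×0.6×450×6×216 = 262.4 kN; take 262.4 kN (rupture).
Tension yield (gross): A_g = 53×6 = 318 mm². φR_n = 0.90 × 350 × 318 = 100.2 kN.
Governing: min(168.4, 262.4, 100.2) = 100.2 kN → gross-section yield.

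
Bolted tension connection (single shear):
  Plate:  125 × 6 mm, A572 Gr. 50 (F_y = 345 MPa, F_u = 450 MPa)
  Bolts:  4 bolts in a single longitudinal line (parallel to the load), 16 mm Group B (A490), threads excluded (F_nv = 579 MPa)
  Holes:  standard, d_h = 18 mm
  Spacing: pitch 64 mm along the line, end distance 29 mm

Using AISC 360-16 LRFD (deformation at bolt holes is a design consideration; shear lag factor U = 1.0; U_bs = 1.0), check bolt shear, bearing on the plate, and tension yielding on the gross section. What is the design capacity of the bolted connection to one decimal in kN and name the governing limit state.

232.9 kN (gross-section yield governs)

Bolt shear: A_b = π(16)²/4 = 201.06 mm². φR_n = 0.75 × 579 × 201.06 × 4 × 1 = 349.2 kN.
Bearing (6 mm plate, F_u = 450 MPa): end bolts L_c = 29 − 18/2 = 20, R_n = min(1.2×20×6×450, 2.4×16×6×450) = 64.8 kN/bolt; interior L_c = 64 − 18 = 46, R_n = 103.68 kN/bolt. φR_n = 0.75 × (1×64.8 + 3×103.68) = 281.9 kN.
Tension yield (gross): A_g = 125×6 = 750 mm². φR_n = 0.90 × 345 × 750 = 232.9 kN.
Governing: min(349.2, 281.9, 232.9) = 232.9 kN → gross-section yield.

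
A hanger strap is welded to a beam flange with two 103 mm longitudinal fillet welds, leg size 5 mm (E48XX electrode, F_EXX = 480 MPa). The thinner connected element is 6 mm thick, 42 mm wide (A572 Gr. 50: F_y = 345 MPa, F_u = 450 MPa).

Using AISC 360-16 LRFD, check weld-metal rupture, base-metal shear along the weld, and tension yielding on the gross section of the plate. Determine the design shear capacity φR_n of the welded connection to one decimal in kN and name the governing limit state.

Weld metal: throat = 0.707×5 = 3.535 mm, L = 2×103 = 206 mm. φR_n = 0.75 × 0.6 × 480 × 3.535 × 206 = 157.3 kN.
Base metal shear (6 mm plate): yield φR_n = 1.0×0.6×345×6×206 = 255.9 kN; rupture φR_n = 0.75×0.6×450×6×206 = 250.3 kN; take 250.3 kN (rupture).
Tension yield (gross): A_g = 42×6 = 252 mm². φR_n = 0.90 × 345 × 252 = 78.2 kN.
Governing: min(157.3, 250.3, 78.2) = 78.2 kN → gross-section yield.

78.2 kN (gross-section yield governs)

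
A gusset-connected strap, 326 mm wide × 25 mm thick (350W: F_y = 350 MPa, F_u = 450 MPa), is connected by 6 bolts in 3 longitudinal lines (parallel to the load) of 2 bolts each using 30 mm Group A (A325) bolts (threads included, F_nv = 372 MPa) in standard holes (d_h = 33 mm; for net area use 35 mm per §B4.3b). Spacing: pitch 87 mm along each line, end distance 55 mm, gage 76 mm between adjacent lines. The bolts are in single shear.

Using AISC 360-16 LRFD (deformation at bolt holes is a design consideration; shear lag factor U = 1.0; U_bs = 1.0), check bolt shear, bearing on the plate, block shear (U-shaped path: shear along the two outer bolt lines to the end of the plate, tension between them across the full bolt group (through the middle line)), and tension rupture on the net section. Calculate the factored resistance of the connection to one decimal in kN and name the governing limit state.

1183.3 kN (bolt shear governs)

Bolt shear: A_b = π(30)²/4 = 706.86 mm². φR_n = 0.75 × 372 × 706.86 × 6 × 1 = 1183.3 kN.
Bearing (25 mm plate, F_u = 450 MPa): end bolts L_c = 55 − 33/2 = 38.5, R_n = min(1.2×38.5×25×450, 2.4×30×25×450) = 519.75 kN/bolt; interior L_c = 87 − 33 = 54, R_n = 729 kN/bolt. φR_n = 0.75 × (3×519.75 + 3×729) = 2809.7 kN.
Block shear: shear path 2×[55+1×87] = 2×142 mm, A_gv = 7100, A_nv = 2×(142 − 1.5×35)×25 = 4475 mm²; tension across gage: (152 − 2×35)×25 = 2050 mm². R_n = min(0.6×450×4475, 0.6×350×7100) + 1.0×450×2050 = min(1208.3, 1491) + 922.5 = 2130.8 kN. φR_n = 0.75 × 2130.8 = 1598.1 kN.
Tension rupture (net): A_n = (326 − 3×35)×25 = 5525 mm² (U = 1.0, A_e = A_n). φR_n = 0.75 × 450 × 5525 = 1864.7 kN.
Governing: min(1183.3, 2809.7, 1598.1, 1864.7) = 1183.3 kN → bolt shear.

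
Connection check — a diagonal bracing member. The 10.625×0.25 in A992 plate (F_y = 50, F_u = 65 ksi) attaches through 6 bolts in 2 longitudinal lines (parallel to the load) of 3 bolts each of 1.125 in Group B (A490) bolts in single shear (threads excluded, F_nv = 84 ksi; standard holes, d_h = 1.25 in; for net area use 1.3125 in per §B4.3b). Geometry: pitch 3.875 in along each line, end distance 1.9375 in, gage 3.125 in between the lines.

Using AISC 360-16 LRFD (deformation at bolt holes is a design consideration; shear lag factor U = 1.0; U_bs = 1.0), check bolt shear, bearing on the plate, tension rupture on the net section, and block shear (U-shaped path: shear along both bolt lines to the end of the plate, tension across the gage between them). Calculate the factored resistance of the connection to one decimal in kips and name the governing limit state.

97.5 kips (net-section rupture governs)

Bolt shear: A_b = π(1.125)²/4 = 0.99402 in². φR_n = 0.75 × 84 × 0.99402 × 6 × 1 = 375.7 kips.
Bearing (0.25 in plate, F_u = 65 ksi): end bolts L_c = 1.9375 − 1.25/2 = 1.3125, R_n = min(1.2×1.3125×0.25×65, 2.4×1.125×0.25×65) = 25.594 kips/bolt; interior L_c = 3.875 − 1.25 = 2.625, R_n = 43.875 kips/bolt. φR_n = 0.75 × (2×25.594 + 4×43.875) = 170.0 kips.
Tension rupture (net): A_n = (10.625 − 2×1.3125)×0.25 = 2 in² (U = 1.0, A_e = A_n). φR_n = 0.75 × 65 × 2 = 97.5 kips.
Block shear: shear path 2×[1.9375+2×3.875] = 2×9.6875 in, A_gv = 4.8438, A_nv = 2×(9.6875 − 2.5×1.3125)×0.25 = 3.2031 in²; tension across gage: (3.125 − 1×1.3125)×0.25 = 0.45313 in². R_n = min(0.6×65×3.2031, 0.6×50×4.8438) + 1.0×65×0.45313 = min(124.92, 145.31) + 29.453 = 154.37 kips. φR_n = 0.75 × 154.37 = 115.8 kips.
Governing: min(375.7, 170.0, 97.5, 115.8) = 97.5 kips → net-section rupture.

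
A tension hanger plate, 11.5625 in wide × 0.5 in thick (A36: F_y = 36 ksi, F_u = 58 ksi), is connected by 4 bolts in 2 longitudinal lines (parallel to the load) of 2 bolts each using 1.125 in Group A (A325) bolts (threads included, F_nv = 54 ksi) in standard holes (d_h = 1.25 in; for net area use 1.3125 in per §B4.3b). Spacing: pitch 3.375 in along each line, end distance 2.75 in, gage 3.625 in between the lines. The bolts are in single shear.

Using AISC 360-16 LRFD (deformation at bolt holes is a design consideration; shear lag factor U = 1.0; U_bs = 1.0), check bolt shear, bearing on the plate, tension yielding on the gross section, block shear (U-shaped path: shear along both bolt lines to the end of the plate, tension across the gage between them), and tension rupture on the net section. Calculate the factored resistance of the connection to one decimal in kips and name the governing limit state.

149.5 kips (block shear governs)

Bolt shear: A_b = π(1.125)²/4 = 0.99402 in². φR_n = 0.75 × 54 × 0.99402 × 4 × 1 = 161.0 kips.
Bearing (0.5 in plate, F_u = 58 ksi): end bolts L_c = 2.75 − 1.25/2 = 2.125, R_n = min(1.2×2.125×0.5×58, 2.4×1.125×0.5×58) = 73.95 kips/bolt; interior L_c = 3.375 − 1.25 = 2.125, R_n = 73.95 kips/bolt. φR_n = 0.75 × (2×73.95 + 2×73.95) = 221.9 kips.
Tension yield (gross): A_g = 11.5625×0.5 = 5.7813 in². φR_n = 0.90 × 36 × 5.7813 = 187.3 kips.
Block shear: shear path 2×[2.75+1×3.375] = 2×6.125 in, A_gv = 6.125, A_nv = 2×(6.125 − 1.5×1.3125)×0.5 = 4.1563 in²; tension across gage: (3.625 − 1×1.3125)×0.5 = 1.1563 in². R_n = min(0.6×58×4.1563, 0.6×36×6.125) + 1.0×58×1.1563 = min(144.64, 132.3) + 67.065 = 199.37 kips. φR_n = 0.75 × 199.37 = 149.5 kips.
Tension rupture (net): A_n = (11.5625 − 2×1.3125)×0.5 = 4.4688 in² (U = 1.0, A_e = A_n). φR_n = 0.75 × 58 × 4.4688 = 194.4 kips.
Governing: min(161.0, 221.9, 187.3, 149.5, 194.4) = 149.5 kips → block shear.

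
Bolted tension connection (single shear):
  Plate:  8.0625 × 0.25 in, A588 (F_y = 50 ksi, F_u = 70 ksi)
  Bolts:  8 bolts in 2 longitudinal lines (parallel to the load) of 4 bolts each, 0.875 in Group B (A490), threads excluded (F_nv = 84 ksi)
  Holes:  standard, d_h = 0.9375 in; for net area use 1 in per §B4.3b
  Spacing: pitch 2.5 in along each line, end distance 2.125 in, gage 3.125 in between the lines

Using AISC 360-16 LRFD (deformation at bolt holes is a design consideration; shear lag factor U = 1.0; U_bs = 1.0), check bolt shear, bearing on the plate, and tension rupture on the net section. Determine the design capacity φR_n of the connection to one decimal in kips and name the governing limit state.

Bolt shear: A_b = π(0.875)²/4 = 0.60132 in². φR_n = 0.75 × 84 × 0.60132 × 8 × 1 = 303.1 kips.
Bearing (0.25 in plate, F_u = 70 ksi): end bolts L_c = 2.125 − 0.9375/2 = 1.65625, R_n = min(1.2×1.65625×0.25×70, 2.4×0.875×0.25×70) = 34.781 kips/bolt; interior L_c = 2.5 − 0.9375 = 1.5625, R_n = 32.813 kips/bolt. φR_n = 0.75 × (2×34.781 + 6×32.813) = 199.8 kips.
Tension rupture (net): A_n = (8.0625 − 2×1)×0.25 = 1.5156 in² (U = 1.0, A_e = A_n). φR_n = 0.75 × 70 × 1.5156 = 79.6 kips.
Governing: min(303.1, 199.8, 79.6) = 79.6 kips → net-section rupture.

79.6 kips (net-section rupture governs)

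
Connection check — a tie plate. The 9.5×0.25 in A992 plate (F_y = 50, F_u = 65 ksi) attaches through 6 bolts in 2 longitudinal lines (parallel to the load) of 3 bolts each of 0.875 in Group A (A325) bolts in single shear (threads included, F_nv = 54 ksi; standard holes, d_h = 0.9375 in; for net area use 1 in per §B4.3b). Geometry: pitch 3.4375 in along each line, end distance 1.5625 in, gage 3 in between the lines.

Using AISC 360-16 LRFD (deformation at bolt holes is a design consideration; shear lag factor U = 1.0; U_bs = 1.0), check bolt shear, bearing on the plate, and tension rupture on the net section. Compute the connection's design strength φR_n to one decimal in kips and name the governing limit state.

91.4 kips (net-section rupture governs)

Bolt shear: A_b = π(0.875)²/4 = 0.60132 in². φR_n = 0.75 × 54 × 0.60132 × 6 × 1 = 146.1 kips.
Bearing (0.25 in plate, F_u = 65 ksi): end bolts L_c = 1.5625 − 0.9375/2 = 1.09375, R_n = min(1.2×1.09375×0.25×65, 2.4×0.875×0.25×65) = 21.328 kips/bolt; interior L_c = 3.4375 − 0.9375 = 2.5, R_n = 34.125 kips/bolt. φR_n = 0.75 × (2×21.328 + 4×34.125) = 134.4 kips.
Tension rupture (net): A_n = (9.5 − 2×1)×0.25 = 1.875 in² (U = 1.0, A_e = A_n). φR_n = 0.75 × 65 × 1.875 = 91.4 kips.
Governing: min(146.1, 134.4, 91.4) = 91.4 kips → net-section rupture.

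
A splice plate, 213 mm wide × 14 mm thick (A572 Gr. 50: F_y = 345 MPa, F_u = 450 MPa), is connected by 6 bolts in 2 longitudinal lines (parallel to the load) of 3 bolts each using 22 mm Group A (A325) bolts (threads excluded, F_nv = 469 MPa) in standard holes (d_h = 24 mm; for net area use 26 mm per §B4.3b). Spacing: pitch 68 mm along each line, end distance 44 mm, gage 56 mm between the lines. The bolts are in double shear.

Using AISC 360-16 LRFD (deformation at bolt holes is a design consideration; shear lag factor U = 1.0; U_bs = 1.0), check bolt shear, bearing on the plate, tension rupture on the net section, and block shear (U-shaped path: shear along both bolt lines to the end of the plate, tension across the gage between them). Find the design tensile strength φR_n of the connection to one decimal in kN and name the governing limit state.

760.7 kN (net-section rupture governs)

Bolt shear: A_b = π(22)²/4 = 380.13 mm². φR_n = 0.75 × 469 × 380.13 × 6 × 2 = 1604.5 kN.
Bearing (14 mm plate, F_u = 450 MPa): end bolts L_c = 44 − 24/2 = 32, R_n = min(1.2×32×14×450, 2.4×22×14×450) = 241.92 kN/bolt; interior L_c = 68 − 24 = 44, R_n = 332.64 kN/bolt. φR_n = 0.75 × (2×241.92 + 4×332.64) = 1360.8 kN.
Tension rupture (net): A_n = (213 − 2×26)×14 = 2254 mm² (U = 1.0, A_e = A_n). φR_n = 0.75 × 450 × 2254 = 760.7 kN.
Block shear: shear path 2×[44+2×68] = 2×180 mm, A_gv = 5040, A_nv = 2×(180 − 2.5×26)×14 = 3220 mm²; tension across gage: (56 − 1×26)×14 = 420 mm². R_n = min(0.6×450×3220, 0.6×345×5040) + 1.0×450×420 = min(869.4, 1043.3) + 189 = 1058.4 kN. φR_n = 0.75 × 1058.4 = 793.8 kN.
Governing: min(1604.5, 1360.8, 760.7, 793.8) = 760.7 kN → net-section rupture.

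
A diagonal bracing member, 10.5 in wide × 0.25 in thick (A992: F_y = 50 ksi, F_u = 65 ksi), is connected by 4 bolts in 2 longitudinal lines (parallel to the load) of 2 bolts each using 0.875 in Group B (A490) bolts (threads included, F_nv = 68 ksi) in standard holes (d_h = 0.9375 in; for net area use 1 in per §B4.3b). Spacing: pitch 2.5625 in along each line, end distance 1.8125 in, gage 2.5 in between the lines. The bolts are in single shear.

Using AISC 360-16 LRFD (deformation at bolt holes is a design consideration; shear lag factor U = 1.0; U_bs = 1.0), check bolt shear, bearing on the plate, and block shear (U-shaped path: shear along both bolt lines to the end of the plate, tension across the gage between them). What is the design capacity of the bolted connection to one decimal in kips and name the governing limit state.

Bolt shear: A_b = π(0.875)²/4 = 0.60132 in². φR_n = 0.75 × 68 × 0.60132 × 4 × 1 = 122.7 kips.
Bearing (0.25 in plate, F_u = 65 ksi): end bolts L_c = 1.8125 − 0.9375/2 = 1.34375, R_n = min(1.2×1.34375×0.25×65, 2.4×0.875×0.25×65) = 26.203 kips/bolt; interior L_c = 2.5625 − 0.9375 = 1.625, R_n = 31.688 kips/bolt. φR_n = 0.75 × (2×26.203 + 2×31.688) = 86.8 kips.
Block shear: shear path 2×[1.8125+1×2.5625] = 2×4.375 in, A_gv = 2.1875, A_nv = 2×(4.375 − 1.5×1)×0.25 = 1.4375 in²; tension across gage: (2.5 − 1×1)×0.25 = 0.375 in². R_n = min(0.6×65×1.4375, 0.6×50×2.1875) + 1.0×65×0.375 = min(56.063, 65.625) + 24.375 = 80.438 kips. φR_n = 0.75 × 80.438 = 60.3 kips.
Governing: min(122.7, 86.8, 60.3) = 60.3 kips → block shear.

60.3 kips (block shear governs)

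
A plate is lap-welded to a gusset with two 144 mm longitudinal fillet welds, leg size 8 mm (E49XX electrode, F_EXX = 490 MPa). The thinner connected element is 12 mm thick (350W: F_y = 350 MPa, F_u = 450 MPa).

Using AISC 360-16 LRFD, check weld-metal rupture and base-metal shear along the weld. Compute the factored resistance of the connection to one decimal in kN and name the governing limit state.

359.2 kN (weld metal governs)

Weld metal: throat = 0.707×8 = 5.656 mm, L = 2×144 = 288 mm. φR_n = 0.75 × 0.6 × 490 × 5.656 × 288 = 359.2 kN.
Base metal shear (12 mm plate): yield φR_n = 1.0×0.6×350×12×288 = 725.8 kN; rupture φR_n = 0.75×0.6×450×12×288 = 699.8 kN; take 699.8 kN (rupture).
Governing: min(359.2, 699.8) = 359.2 kN → weld metal.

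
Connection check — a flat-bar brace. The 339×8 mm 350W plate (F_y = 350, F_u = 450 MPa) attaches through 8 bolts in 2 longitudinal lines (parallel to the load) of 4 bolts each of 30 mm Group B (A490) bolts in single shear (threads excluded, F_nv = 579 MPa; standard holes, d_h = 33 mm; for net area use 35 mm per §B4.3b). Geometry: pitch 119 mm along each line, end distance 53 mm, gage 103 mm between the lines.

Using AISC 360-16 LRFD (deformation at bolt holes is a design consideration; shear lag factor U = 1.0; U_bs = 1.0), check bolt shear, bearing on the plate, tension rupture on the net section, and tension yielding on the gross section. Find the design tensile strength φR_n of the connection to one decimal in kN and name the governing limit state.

726.3 kN (net-section rupture governs)

Bolt shear: A_b = π(30)²/4 = 706.86 mm². φR_n = 0.75 × 579 × 706.86 × 8 × 1 = 2455.6 kN.
Bearing (8 mm plate, F_u = 450 MPa): end bolts L_c = 53 − 33/2 = 36.5, R_n = min(1.2×36.5×8×450, 2.4×30×8×450) = 157.68 kN/bolt; interior L_c = 119 − 33 = 86, R_n = 259.2 kN/bolt. φR_n = 0.75 × (2×157.68 + 6×259.2) = 1402.9 kN.
Tension rupture (net): A_n = (339 − 2×35)×8 = 2152 mm² (U = 1.0, A_e = A_n). φR_n = 0.75 × 450 × 2152 = 726.3 kN.
Tension yield (gross): A_g = 339×8 = 2712 mm². φR_n = 0.90 × 350 × 2712 = 854.3 kN.
Governing: min(2455.6, 1402.9, 726.3, 854.3) = 726.3 kN → net-section rupture.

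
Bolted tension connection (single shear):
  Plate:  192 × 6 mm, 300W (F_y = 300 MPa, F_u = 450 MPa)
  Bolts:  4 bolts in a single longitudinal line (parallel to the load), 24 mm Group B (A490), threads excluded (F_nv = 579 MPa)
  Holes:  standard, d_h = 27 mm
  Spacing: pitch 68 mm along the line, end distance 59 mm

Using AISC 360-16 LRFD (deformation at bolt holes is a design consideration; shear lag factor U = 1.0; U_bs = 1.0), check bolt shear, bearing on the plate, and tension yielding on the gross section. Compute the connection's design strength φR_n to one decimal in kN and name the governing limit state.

311.0 kN (gross-section yield governs)

Bolt shear: A_b = π(24)²/4 = 452.39 mm². φR_n = 0.75 × 579 × 452.39 × 4 × 1 = 785.8 kN.
Bearing (6 mm plate, F_u = 450 MPa): end bolts L_c = 59 − 27/2 = 45.5, R_n = min(1.2×45.5×6×450, 2.4×24×6×450) = 147.42 kN/bolt; interior L_c = 68 − 27 = 41, R_n = 132.84 kN/bolt. φR_n = 0.75 × (1×147.42 + 3×132.84) = 409.5 kN.
Tension yield (gross): A_g = 192×6 = 1152 mm². φR_n = 0.90 × 300 × 1152 = 311.0 kN.
Governing: min(785.8, 409.5, 311.0) = 311.0 kN → gross-section yield.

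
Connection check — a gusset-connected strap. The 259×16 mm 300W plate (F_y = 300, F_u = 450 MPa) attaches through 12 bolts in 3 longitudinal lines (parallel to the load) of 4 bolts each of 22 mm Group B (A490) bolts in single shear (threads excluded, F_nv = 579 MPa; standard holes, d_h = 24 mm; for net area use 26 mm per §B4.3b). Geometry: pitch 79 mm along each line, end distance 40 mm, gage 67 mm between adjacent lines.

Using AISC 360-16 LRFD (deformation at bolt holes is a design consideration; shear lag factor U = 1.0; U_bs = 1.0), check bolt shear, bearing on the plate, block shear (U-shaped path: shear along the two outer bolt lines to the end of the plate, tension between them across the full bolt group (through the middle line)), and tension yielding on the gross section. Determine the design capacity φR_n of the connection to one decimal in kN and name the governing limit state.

1118.9 kN (gross-section yield governs)

Bolt shear: A_b = π(22)²/4 = 380.13 mm². φR_n = 0.75 × 579 × 380.13 × 12 × 1 = 1980.9 kN.
Bearing (16 mm plate, F_u = 450 MPa): end bolts L_c = 40 − 24/2 = 28, R_n = min(1.2×28×16×450, 2.4×22×16×450) = 241.92 kN/bolt; interior L_c = 79 − 24 = 55, R_n = 380.16 kN/bolt. φR_n = 0.75 × (3×241.92 + 9×380.16) = 3110.4 kN.
Block shear: shear path 2×[40+3×79] = 2×277 mm, A_gv = 8864, A_nv = 2×(277 − 3.5×26)×16 = 5952 mm²; tension across gage: (134 − 2×26)×16 = 1312 mm². R_n = min(0.6×450×5952, 0.6×300×8864) + 1.0×450×1312 = min(1607, 1595.5) + 590.4 = 2185.9 kN. φR_n = 0.75 × 2185.9 = 1639.4 kN.
Tension yield (gross): A_g = 259×16 = 4144 mm². φR_n = 0.90 × 300 × 4144 = 1118.9 kN.
Governing: min(1980.9, 3110.4, 1639.4, 1118.9) = 1118.9 kN → gross-section yield.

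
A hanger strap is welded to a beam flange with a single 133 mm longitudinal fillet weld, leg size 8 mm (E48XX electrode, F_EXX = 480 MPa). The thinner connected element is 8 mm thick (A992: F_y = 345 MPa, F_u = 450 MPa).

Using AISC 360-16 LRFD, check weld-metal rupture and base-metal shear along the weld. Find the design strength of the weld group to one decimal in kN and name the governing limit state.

162.5 kN (weld metal governs)

Weld metal: throat = 0.707×8 = 5.656 mm, L = 133 mm. φR_n = 0.75 × 0.6 × 480 × 5.656 × 133 = 162.5 kN.
Base metal shear (8 mm plate): yield φR_n = 1.0×0.6×345×8×133 = 220.2 kN; rupture φR_n = 0.75×0.6×450×8×133 = 215.5 kN; take 215.5 kN (rupture).
Governing: min(162.5, 215.5) = 162.5 kN → weld metal.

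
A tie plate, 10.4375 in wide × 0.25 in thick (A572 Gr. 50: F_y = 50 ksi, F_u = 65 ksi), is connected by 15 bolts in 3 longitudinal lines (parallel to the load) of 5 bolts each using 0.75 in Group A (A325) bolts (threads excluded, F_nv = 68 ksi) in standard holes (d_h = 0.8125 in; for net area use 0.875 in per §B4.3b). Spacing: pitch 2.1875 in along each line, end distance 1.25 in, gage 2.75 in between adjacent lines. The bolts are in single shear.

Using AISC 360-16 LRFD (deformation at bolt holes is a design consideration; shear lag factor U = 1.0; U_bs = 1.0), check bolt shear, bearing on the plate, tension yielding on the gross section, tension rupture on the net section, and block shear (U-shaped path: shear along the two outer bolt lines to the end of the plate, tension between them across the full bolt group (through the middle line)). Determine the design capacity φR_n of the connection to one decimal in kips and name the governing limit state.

95.2 kips (net-section rupture governs)

Bolt shear: A_b = π(0.75)²/4 = 0.44179 in². φR_n = 0.75 × 68 × 0.44179 × 15 × 1 = 338.0 kips.
Bearing (0.25 in plate, F_u = 65 ksi): end bolts L_c = 1.25 − 0.8125/2 = 0.84375, R_n = min(1.2×0.84375×0.25×65, 2.4×0.75×0.25×65) = 16.453 kips/bolt; interior L_c = 2.1875 − 0.8125 = 1.375, R_n = 26.813 kips/bolt. φR_n = 0.75 × (3×16.453 + 12×26.813) = 278.3 kips.
Tension yield (gross): A_g = 10.4375×0.25 = 2.6094 in². φR_n = 0.90 × 50 × 2.6094 = 117.4 kips.
Tension rupture (net): A_n = (10.4375 − 3×0.875)×0.25 = 1.9531 in² (U = 1.0, A_e = A_n). φR_n = 0.75 × 65 × 1.9531 = 95.2 kips.
Block shear: shear path 2×[1.25+4×2.1875] = 2×10 in, A_gv = 5, A_nv = 2×(10 − 4.5×0.875)×0.25 = 3.0313 in²; tension across gage: (5.5 − 2×0.875)×0.25 = 0.9375 in². R_n = min(0.6×65×3.0313, 0.6×50×5) + 1.0×65×0.9375 = min(118.22, 150) + 60.938 = 179.16 kips. φR_n = 0.75 × 179.16 = 134.4 kips.
Governing: min(338.0, 278.3, 117.4, 95.2, 134.4) = 95.2 kips → net-section rupture.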